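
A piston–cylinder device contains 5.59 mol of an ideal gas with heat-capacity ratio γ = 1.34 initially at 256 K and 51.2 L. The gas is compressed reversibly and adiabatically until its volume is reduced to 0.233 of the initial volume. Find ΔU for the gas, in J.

22400 J

P₁ = nRT₁/V₁ = 5.59×8.314×256/51.2 = 232 kPa.
Adiabatic: TV^(γ−1) = const ⇒ T₂ = 256×(4.29)^0.340 = 420 K; PV^γ = const ⇒ P₂ = 1640 kPa.
For an ideal gas ΔU = nCvΔT with Cv = R/(γ−1) = 24.5 J/(mol·K).
ΔU = 5.59×24.5×(420−256) = 22400 J.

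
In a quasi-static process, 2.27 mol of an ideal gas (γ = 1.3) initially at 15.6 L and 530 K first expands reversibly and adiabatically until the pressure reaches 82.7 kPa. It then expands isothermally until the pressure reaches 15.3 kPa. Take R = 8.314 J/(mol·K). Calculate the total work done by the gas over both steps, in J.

23100 J

P₁ = nRT₁/V₁ = 2.27×8.314×530/15.6 = 641 kPa.
Step 1 — Adiabatic: T₂/T₁ = (P₂/P₁)^((γ−1)/γ) ⇒ T₂ = 530×(0.129)^0.231 = 330 K; V₂ = 75.4 L.
ΔU = nCvΔT = 2.27×27.7×(330−530) = -12600 J.
Q = 0 for an adiabatic process, so W = −ΔU = 12600 J.
State after step 1: P = 82.7 kPa, V = 75.4 L, T = 330 K.
Step 2 — Isothermal: T stays 330 K; PV = const ⇒ V₂ = 408 L, P₂ = 15.3 kPa.
ΔU = 0 (ideal gas, T constant).
W = nRT ln(V₂/V₁) = 2.27×8.314×330×ln(5.41) = 10500 J.
Q = ΔU + W = 10500 J.
Net over both steps: W = 23100 J, Q = 10500 J, ΔU = -12600 J.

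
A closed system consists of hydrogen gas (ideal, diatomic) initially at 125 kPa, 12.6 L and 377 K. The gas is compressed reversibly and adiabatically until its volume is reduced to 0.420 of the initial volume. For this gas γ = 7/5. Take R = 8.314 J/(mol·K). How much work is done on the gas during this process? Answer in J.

n = P₁V₁/(RT₁) = 125×12.6/(8.314×377) = 0.502 mol.
Adiabatic: TV^(γ−1) = const ⇒ T₂ = 377×(2.38)^0.400 = 533 K; PV^γ = const ⇒ P₂ = 421 kPa.
ΔU = nCvΔT = 0.502×20.8×(533−377) = 1630 J.
Q = 0 for an adiabatic process, so W = −ΔU = -1630 J.
Work done on the gas = −W_by = 1630 J.

1630 J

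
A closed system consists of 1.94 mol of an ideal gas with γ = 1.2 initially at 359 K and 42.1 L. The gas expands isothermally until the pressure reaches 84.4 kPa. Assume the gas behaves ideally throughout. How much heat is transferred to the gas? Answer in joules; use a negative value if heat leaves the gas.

P₁ = nRT₁/V₁ = 1.94×8.314×359/42.1 = 138 kPa.
Isothermal: T stays 359 K; PV = const ⇒ V₂ = 68.6 L, P₂ = 84.4 kPa.
ΔU = 0 (ideal gas, T constant).
W = nRT ln(V₂/V₁) = 1.94×8.314×359×ln(1.63) = 2830 J.
Q = ΔU + W = 2830 J.

2830 J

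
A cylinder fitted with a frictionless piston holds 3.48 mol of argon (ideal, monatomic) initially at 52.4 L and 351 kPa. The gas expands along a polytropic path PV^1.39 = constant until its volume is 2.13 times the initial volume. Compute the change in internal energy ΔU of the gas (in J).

-7050 J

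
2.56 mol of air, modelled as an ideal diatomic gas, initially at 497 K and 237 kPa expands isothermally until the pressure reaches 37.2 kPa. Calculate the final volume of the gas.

V₁ = nRT₁/P₁ = 2.56×8.314×497/237 = 44.6 L.
Isothermal: T stays 497 K; PV = const ⇒ V₂ = 284 L, P₂ = 37.2 kPa.

284 L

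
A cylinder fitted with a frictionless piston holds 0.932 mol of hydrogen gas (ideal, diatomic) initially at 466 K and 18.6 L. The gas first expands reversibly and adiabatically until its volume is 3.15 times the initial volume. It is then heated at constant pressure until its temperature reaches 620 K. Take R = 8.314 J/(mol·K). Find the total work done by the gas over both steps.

P₁ = nRT₁/V₁ = 0.932×8.314×466/18.6 = 194 kPa.
Step 1 — Adiabatic: TV^(γ−1) = const ⇒ T₂ = 466×(0.317)^0.400 = 294 K; PV^γ = const ⇒ P₂ = 38.9 kPa.
ΔU = nCvΔT = 0.932×20.8×(294−466) = -3320 J.
Q = 0 for an adiabatic process, so W = −ΔU = 3320 J.
State after step 1: P = 38.9 kPa, V = 58.6 L, T = 294 K.
Step 2 — Isobaric: P stays 38.9 kPa; V/T = const ⇒ T₂ = 620 K, V₂ = 123 L.
W = PΔV = 38.9×(123−58.6) kPa·L = 2520 J.
ΔU = nCvΔT = 0.932×20.8×(620−294) = 6310 J.
Q = ΔU + W = nCpΔT = 8830 J.
Net over both steps: W = 5840 J, Q = 8830 J, ΔU = 2980 J.

5840 J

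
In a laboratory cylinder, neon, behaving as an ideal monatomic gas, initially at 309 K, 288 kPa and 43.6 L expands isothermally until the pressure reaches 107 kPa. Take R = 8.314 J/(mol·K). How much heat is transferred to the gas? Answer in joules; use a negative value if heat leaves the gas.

12400 J

n = P₁V₁/(RT₁) = 288×43.6/(8.314×309) = 4.89 mol.
Isothermal: T stays 309 K; PV = const ⇒ V₂ = 117 L, P₂ = 107 kPa.
ΔU = 0 (ideal gas, T constant).
W = nRT ln(V₂/V₁) = 4.89×8.314×309×ln(2.69) = 12400 J.
Q = ΔU + W = 12400 J.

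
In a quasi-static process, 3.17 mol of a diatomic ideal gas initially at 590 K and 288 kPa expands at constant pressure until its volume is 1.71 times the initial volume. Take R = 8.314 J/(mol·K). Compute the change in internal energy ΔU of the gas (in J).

V₁ = nRT₁/P₁ = 3.17×8.314×590/288 = 54.0 L.
Isobaric: P stays 288 kPa; V/T = const ⇒ T₂ = 1010 K, V₂ = 92.3 L.
For an ideal gas ΔU = nCvΔT with Cv = (5/2)R = 20.8 J/(mol·K).
ΔU = 3.17×20.8×(1010−590) = 27600 J.

27600 J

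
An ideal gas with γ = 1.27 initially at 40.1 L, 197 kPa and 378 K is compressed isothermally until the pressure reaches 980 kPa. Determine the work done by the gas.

-12700 J

n = P₁V₁/(RT₁) = 197×40.1/(8.314×378) = 2.51 mol.
Isothermal: T stays 378 K; PV = const ⇒ V₂ = 8.06 L, P₂ = 980 kPa.
W = nRT ln(V₂/V₁) = 2.51×8.314×378×ln(0.201) = -12700 J.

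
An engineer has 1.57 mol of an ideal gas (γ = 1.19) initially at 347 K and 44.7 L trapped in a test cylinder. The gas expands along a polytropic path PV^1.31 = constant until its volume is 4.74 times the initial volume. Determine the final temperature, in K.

P₁ = nRT₁/V₁ = 1.57×8.314×347/44.7 = 101 kPa.
Polytropic n=1.31: T₂ = T₁(V₁/V₂)^(n−1) = 347×(0.211)^0.31 = 214 K; P₂ = P₁(V₁/V₂)^n = 13.2 kPa.

214 K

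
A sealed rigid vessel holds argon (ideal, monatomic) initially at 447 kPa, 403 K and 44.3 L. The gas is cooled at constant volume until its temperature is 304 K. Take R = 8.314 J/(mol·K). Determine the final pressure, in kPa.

Isochoric: V stays 44.3 L; P/T = const ⇒ T₂ = 304 K, P₂ = 337 kPa.

337 kPa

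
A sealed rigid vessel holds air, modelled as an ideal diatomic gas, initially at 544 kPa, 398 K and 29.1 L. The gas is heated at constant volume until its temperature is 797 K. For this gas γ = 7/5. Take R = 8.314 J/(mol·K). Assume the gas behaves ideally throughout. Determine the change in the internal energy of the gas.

n = P₁V₁/(RT₁) = 544×29.1/(8.314×398) = 4.78 mol.
Isochoric: V stays 29.1 L; P/T = const ⇒ T₂ = 797 K, P₂ = 1090 kPa.
For an ideal gas ΔU = nCvΔT with Cv = (5/2)R = 20.8 J/(mol·K).
ΔU = 4.78×20.8×(797−398) = 39700 J.

39700 J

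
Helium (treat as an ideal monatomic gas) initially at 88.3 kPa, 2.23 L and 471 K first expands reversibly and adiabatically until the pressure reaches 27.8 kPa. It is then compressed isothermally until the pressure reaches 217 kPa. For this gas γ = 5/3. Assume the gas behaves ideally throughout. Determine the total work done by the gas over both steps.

n = P₁V₁/(RT₁) = 88.3×2.23/(8.314×471) = 0.0503 mol.
Step 1 — Adiabatic: T₂/T₁ = (P₂/P₁)^((γ−1)/γ) ⇒ T₂ = 471×(0.315)^0.400 = 297 K; V₂ = 4.46 L.
ΔU = nCvΔT = 0.0503×12.5×(297−471) = -109 J.
Q = 0 for an adiabatic process, so W = −ΔU = 109 J.
State after step 1: P = 27.8 kPa, V = 4.46 L, T = 297 K.
Step 2 — Isothermal: T stays 297 K; PV = const ⇒ V₂ = 0.572 L, P₂ = 217 kPa.
ΔU = 0 (ideal gas, T constant).
W = nRT ln(V₂/V₁) = 0.0503×8.314×297×ln(0.128) = -255 J.
Q = ΔU + W = -255 J.
Net over both steps: W = -146 J, Q = -255 J, ΔU = -109 J.

-146 J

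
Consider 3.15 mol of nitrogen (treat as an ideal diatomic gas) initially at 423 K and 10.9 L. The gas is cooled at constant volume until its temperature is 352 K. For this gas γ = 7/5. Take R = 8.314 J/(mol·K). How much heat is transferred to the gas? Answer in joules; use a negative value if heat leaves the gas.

P₁ = nRT₁/V₁ = 3.15×8.314×423/10.9 = 1020 kPa.
Isochoric: V stays 10.9 L; P/T = const ⇒ T₂ = 352 K, P₂ = 846 kPa.
W = 0 (no volume change).
ΔU = nCvΔT = 3.15×20.8×(352−423) = -4650 J.
Q = ΔU = -4650 J.

-4650 J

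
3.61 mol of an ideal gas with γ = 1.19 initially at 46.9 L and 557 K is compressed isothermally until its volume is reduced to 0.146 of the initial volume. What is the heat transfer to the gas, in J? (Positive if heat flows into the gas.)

-32200 J

P₁ = nRT₁/V₁ = 3.61×8.314×557/46.9 = 356 kPa.
Isothermal: T stays 557 K; PV = const ⇒ V₂ = 6.85 L, P₂ = 2440 kPa.
ΔU = 0 (ideal gas, T constant).
W = nRT ln(V₂/V₁) = 3.61×8.314×557×ln(0.146) = -32200 J.
Q = ΔU + W = -32200 J.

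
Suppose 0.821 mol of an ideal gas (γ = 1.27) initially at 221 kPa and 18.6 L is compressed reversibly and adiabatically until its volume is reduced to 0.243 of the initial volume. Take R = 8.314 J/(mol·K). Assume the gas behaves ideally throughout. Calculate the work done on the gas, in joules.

T₁ = P₁V₁/(nR) = 221×18.6/(0.821×8.314) = 602 K.
Adiabatic: TV^(γ−1) = const ⇒ T₂ = 602×(4.12)^0.270 = 882 K; PV^γ = const ⇒ P₂ = 1330 kPa.
ΔU = nCvΔT = 0.821×30.8×(882−602) = 7080 J.
Q = 0 for an adiabatic process, so W = −ΔU = -7080 J.
Work done on the gas = −W_by = 7080 J.

7080 J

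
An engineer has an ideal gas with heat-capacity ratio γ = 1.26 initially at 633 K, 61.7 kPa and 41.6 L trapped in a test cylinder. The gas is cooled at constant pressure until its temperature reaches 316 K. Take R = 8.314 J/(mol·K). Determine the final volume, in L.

20.8 L

Isobaric: P stays 61.7 kPa; V/T = const ⇒ T₂ = 316 K, V₂ = 20.8 L.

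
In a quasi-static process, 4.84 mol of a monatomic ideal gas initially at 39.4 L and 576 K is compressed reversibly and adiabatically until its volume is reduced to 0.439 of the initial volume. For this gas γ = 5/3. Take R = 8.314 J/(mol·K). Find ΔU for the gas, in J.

25400 J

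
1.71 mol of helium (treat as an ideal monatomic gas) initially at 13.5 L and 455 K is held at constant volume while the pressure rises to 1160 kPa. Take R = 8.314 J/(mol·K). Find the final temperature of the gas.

P₁ = nRT₁/V₁ = 1.71×8.314×455/13.5 = 479 kPa.
Isochoric: V stays 13.5 L; P/T = const ⇒ T₂ = 1100 K, P₂ = 1160 kPa.

1100 K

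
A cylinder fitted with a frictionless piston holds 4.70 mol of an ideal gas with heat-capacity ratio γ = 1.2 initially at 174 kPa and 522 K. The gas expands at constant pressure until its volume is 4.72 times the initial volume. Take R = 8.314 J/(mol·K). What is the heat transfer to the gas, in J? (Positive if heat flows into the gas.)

455000 J

V₁ = nRT₁/P₁ = 4.70×8.314×522/174 = 117 L.
Isobaric: P stays 174 kPa; V/T = const ⇒ T₂ = 2460 K, V₂ = 553 L.
W = PΔV = 174×(553−117) kPa·L = 75900 J.
ΔU = nCvΔT = 4.70×41.6×(2460−522) = 379000 J.
Q = ΔU + W = nCpΔT = 455000 J.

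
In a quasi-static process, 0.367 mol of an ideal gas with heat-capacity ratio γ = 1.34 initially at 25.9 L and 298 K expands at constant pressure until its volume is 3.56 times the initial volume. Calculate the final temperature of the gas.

P₁ = nRT₁/V₁ = 0.367×8.314×298/25.9 = 35.1 kPa.
Isobaric: P stays 35.1 kPa; V/T = const ⇒ T₂ = 1060 K, V₂ = 92.2 L.

1060 K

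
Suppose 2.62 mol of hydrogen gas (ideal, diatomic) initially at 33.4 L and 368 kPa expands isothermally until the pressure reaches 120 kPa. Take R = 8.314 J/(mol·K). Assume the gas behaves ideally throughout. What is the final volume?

T₁ = P₁V₁/(nR) = 368×33.4/(2.62×8.314) = 564 K.
Isothermal: T stays 564 K; PV = const ⇒ V₂ = 102 L, P₂ = 120 kPa.

102 L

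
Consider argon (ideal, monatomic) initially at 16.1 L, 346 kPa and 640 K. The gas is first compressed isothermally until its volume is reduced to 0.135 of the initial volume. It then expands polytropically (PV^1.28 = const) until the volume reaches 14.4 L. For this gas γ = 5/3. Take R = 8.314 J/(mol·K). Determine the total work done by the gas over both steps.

-2980 J

n = P₁V₁/(RT₁) = 346×16.1/(8.314×640) = 1.05 mol.
Step 1 — Isothermal: T stays 640 K; PV = const ⇒ V₂ = 2.17 L, P₂ = 2560 kPa.
ΔU = 0 (ideal gas, T constant).
W = nRT ln(V₂/V₁) = 1.05×8.314×640×ln(0.135) = -11200 J.
Q = ΔU + W = -11200 J.
State after step 1: P = 2560 kPa, V = 2.17 L, T = 640 K.
Step 2 — Polytropic n=1.28: T₂ = T₁(V₁/V₂)^(n−1) = 640×(0.151)^0.28 = 377 K; P₂ = P₁(V₁/V₂)^n = 228 kPa.
W = (P₁V₁−P₂V₂)/(n−1) = (2560×2.17−228×14.4)/0.28 = 8180 J.
ΔU = nCvΔT = 1.05×12.5×(377−640) = -3430 J.
Q = ΔU + W = 4740 J.
Net over both steps: W = -2980 J, Q = -6410 J, ΔU = -3430 J.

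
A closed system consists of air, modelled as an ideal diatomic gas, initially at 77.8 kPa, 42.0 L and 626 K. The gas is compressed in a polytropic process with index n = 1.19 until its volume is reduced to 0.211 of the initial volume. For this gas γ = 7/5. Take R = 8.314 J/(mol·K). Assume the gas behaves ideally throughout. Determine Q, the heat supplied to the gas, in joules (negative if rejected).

n = P₁V₁/(RT₁) = 77.8×42.0/(8.314×626) = 0.628 mol.
Polytropic n=1.19: T₂ = T₁(V₁/V₂)^(n−1) = 626×(4.74)^0.19 = 841 K; P₂ = P₁(V₁/V₂)^n = 496 kPa.
W = (P₁V₁−P₂V₂)/(n−1) = (77.8×42.0−496×8.86)/0.19 = -5920 J.
ΔU = nCvΔT = 0.628×20.8×(841−626) = 2810 J.
Q = ΔU + W = -3110 J.

-3110 J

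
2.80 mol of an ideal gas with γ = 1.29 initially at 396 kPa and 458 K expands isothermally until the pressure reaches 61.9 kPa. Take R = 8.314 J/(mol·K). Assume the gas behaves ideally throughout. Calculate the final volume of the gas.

V₁ = nRT₁/P₁ = 2.80×8.314×458/396 = 26.9 L.
Isothermal: T stays 458 K; PV = const ⇒ V₂ = 172 L, P₂ = 61.9 kPa.

172 L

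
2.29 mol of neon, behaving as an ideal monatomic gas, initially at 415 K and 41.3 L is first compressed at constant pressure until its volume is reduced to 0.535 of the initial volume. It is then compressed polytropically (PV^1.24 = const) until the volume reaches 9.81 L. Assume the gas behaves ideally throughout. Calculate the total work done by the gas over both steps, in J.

-7460 J

P₁ = nRT₁/V₁ = 2.29×8.314×415/41.3 = 191 kPa.
Step 1 — Isobaric: P stays 191 kPa; V/T = const ⇒ T₂ = 222 K, V₂ = 22.1 L.
W = PΔV = 191×(22.1−41.3) kPa·L = -3670 J.
ΔU = nCvΔT = 2.29×12.5×(222−415) = -5510 J.
Q = ΔU + W = nCpΔT = -9190 J.
State after step 1: P = 191 kPa, V = 22.1 L, T = 222 K.
Step 2 — Polytropic n=1.24: T₂ = T₁(V₁/V₂)^(n−1) = 222×(2.25)^0.24 = 270 K; P₂ = P₁(V₁/V₂)^n = 524 kPa.
W = (P₁V₁−P₂V₂)/(n−1) = (191×22.1−524×9.81)/0.24 = -3790 J.
ΔU = nCvΔT = 2.29×12.5×(270−222) = 1360 J.
Q = ΔU + W = -2430 J.
Net over both steps: W = -7460 J, Q = -11600 J, ΔU = -4150 J.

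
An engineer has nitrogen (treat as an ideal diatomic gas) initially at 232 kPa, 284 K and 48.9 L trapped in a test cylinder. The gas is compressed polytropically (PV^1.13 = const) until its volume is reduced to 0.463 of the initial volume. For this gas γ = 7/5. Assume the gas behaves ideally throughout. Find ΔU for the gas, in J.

2990 J

n = P₁V₁/(RT₁) = 232×48.9/(8.314×284) = 4.80 mol.
Polytropic n=1.13: T₂ = T₁(V₁/V₂)^(n−1) = 284×(2.16)^0.13 = 314 K; P₂ = P₁(V₁/V₂)^n = 554 kPa.
For an ideal gas ΔU = nCvΔT with Cv = (5/2)R = 20.8 J/(mol·K).
ΔU = 4.80×20.8×(314−284) = 2990 J.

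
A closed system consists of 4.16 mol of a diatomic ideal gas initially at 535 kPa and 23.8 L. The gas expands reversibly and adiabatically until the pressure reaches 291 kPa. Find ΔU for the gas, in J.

-5080 J

T₁ = P₁V₁/(nR) = 535×23.8/(4.16×8.314) = 368 K.
Adiabatic: T₂/T₁ = (P₂/P₁)^((γ−1)/γ) ⇒ T₂ = 368×(0.544)^0.286 = 309 K; V₂ = 36.8 L.
For an ideal gas ΔU = nCvΔT with Cv = (5/2)R = 20.8 J/(mol·K).
ΔU = 4.16×20.8×(309−368) = -5080 J.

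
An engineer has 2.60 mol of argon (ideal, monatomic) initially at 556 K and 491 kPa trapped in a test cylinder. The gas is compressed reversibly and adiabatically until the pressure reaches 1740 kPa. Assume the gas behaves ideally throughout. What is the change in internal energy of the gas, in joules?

11900 J

V₁ = nRT₁/P₁ = 2.60×8.314×556/491 = 24.5 L.
Adiabatic: T₂/T₁ = (P₂/P₁)^((γ−1)/γ) ⇒ T₂ = 556×(3.54)^0.400 = 922 K; V₂ = 11.5 L.
For an ideal gas ΔU = nCvΔT with Cv = (3/2)R = 12.5 J/(mol·K).
ΔU = 2.60×12.5×(922−556) = 11900 J.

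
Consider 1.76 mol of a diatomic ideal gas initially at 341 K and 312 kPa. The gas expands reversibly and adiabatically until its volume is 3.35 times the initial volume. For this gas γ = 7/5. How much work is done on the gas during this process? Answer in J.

V₁ = nRT₁/P₁ = 1.76×8.314×341/312 = 16.0 L.
Adiabatic: TV^(γ−1) = const ⇒ T₂ = 341×(0.299)^0.400 = 210 K; PV^γ = const ⇒ P₂ = 57.4 kPa.
ΔU = nCvΔT = 1.76×20.8×(210−341) = -4780 J.
Q = 0 for an adiabatic process, so W = −ΔU = 4780 J.
Work done on the gas = −W_by = -4780 J.

-4780 J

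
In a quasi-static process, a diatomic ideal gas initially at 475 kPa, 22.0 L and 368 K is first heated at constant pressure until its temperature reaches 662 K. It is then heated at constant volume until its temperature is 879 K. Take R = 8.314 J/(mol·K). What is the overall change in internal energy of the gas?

n = P₁V₁/(RT₁) = 475×22.0/(8.314×368) = 3.42 mol.
Step 1 — Isobaric: P stays 475 kPa; V/T = const ⇒ T₂ = 662 K, V₂ = 39.6 L.
W = PΔV = 475×(39.6−22.0) kPa·L = 8350 J.
ΔU = nCvΔT = 3.42×20.8×(662−368) = 20900 J.
Q = ΔU + W = nCpΔT = 29200 J.
State after step 1: P = 475 kPa, V = 39.6 L, T = 662 K.
Step 2 — Isochoric: V stays 39.6 L; P/T = const ⇒ T₂ = 879 K, P₂ = 631 kPa.
W = 0 (no volume change).
ΔU = nCvΔT = 3.42×20.8×(879−662) = 15400 J.
Q = ΔU = 15400 J.
Net over both steps: W = 8350 J, Q = 44600 J, ΔU = 36300 J.

36300 J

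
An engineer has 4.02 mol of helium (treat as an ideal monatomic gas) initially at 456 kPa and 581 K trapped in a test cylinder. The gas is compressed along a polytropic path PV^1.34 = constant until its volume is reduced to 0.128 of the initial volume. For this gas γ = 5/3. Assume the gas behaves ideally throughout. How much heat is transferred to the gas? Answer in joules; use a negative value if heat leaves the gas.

V₁ = nRT₁/P₁ = 4.02×8.314×581/456 = 42.6 L.
Polytropic n=1.34: T₂ = T₁(V₁/V₂)^(n−1) = 581×(7.81)^0.34 = 1170 K; P₂ = P₁(V₁/V₂)^n = 7170 kPa.
W = (P₁V₁−P₂V₂)/(n−1) = (456×42.6−7170×5.45)/0.34 = -57800 J.
ΔU = nCvΔT = 4.02×12.5×(1170−581) = 29500 J.
Q = ΔU + W = -28300 J.

-28300 J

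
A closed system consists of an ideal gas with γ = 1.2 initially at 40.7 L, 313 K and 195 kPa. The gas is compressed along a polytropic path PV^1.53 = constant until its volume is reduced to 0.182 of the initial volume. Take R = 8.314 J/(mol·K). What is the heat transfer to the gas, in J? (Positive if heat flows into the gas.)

n = P₁V₁/(RT₁) = 195×40.7/(8.314×313) = 3.05 mol.
Polytropic n=1.53: T₂ = T₁(V₁/V₂)^(n−1) = 313×(5.49)^0.53 = 772 K; P₂ = P₁(V₁/V₂)^n = 2640 kPa.
W = (P₁V₁−P₂V₂)/(n−1) = (195×40.7−2640×7.41)/0.53 = -22000 J.
ΔU = nCvΔT = 3.05×41.6×(772−313) = 58200 J.
Q = ΔU + W = 36200 J.

36200 J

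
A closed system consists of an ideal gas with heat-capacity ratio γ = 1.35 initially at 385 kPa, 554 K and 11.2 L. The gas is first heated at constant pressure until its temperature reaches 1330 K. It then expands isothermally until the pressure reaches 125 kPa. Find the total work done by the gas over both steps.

17700 J

n = P₁V₁/(RT₁) = 385×11.2/(8.314×554) = 0.936 mol.
Step 1 — Isobaric: P stays 385 kPa; V/T = const ⇒ T₂ = 1330 K, V₂ = 26.9 L.
W = PΔV = 385×(26.9−11.2) kPa·L = 6040 J.
ΔU = nCvΔT = 0.936×23.8×(1330−554) = 17300 J.
Q = ΔU + W = nCpΔT = 23300 J.
State after step 1: P = 385 kPa, V = 26.9 L, T = 1330 K.
Step 2 — Isothermal: T stays 1330 K; PV = const ⇒ V₂ = 82.8 L, P₂ = 125 kPa.
ΔU = 0 (ideal gas, T constant).
W = nRT ln(V₂/V₁) = 0.936×8.314×1330×ln(3.08) = 11600 J.
Q = ΔU + W = 11600 J.
Net over both steps: W = 17700 J, Q = 34900 J, ΔU = 17300 J.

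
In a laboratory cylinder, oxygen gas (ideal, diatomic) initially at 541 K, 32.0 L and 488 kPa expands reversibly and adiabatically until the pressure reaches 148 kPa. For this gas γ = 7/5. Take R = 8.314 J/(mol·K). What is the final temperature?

Adiabatic: T₂/T₁ = (P₂/P₁)^((γ−1)/γ) ⇒ T₂ = 541×(0.303)^0.286 = 385 K; V₂ = 75.0 L.

385 K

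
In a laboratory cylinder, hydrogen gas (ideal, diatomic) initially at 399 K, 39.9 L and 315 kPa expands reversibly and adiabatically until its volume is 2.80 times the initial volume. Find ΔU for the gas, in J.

n = P₁V₁/(RT₁) = 315×39.9/(8.314×399) = 3.79 mol.
Adiabatic: TV^(γ−1) = const ⇒ T₂ = 399×(0.357)^0.400 = 264 K; PV^γ = const ⇒ P₂ = 74.5 kPa.
For an ideal gas ΔU = nCvΔT with Cv = (5/2)R = 20.8 J/(mol·K).
ΔU = 3.79×20.8×(264−399) = -10600 J.

-10600 J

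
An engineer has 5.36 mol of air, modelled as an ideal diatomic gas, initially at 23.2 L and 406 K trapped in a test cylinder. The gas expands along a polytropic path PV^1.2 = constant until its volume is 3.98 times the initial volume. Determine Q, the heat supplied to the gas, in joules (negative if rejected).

P₁ = nRT₁/V₁ = 5.36×8.314×406/23.2 = 780 kPa.
Polytropic n=1.2: T₂ = T₁(V₁/V₂)^(n−1) = 406×(0.251)^0.20 = 308 K; P₂ = P₁(V₁/V₂)^n = 149 kPa.
W = (P₁V₁−P₂V₂)/(n−1) = (780×23.2−149×92.3)/0.20 = 21800 J.
ΔU = nCvΔT = 5.36×20.8×(308−406) = -10900 J.
Q = ΔU + W = 10900 J.

10900 J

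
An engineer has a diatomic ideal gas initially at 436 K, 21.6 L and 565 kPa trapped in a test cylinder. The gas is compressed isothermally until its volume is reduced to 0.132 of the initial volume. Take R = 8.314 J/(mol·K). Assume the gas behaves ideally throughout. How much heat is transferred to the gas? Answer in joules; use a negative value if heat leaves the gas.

n = P₁V₁/(RT₁) = 565×21.6/(8.314×436) = 3.37 mol.
Isothermal: T stays 436 K; PV = const ⇒ V₂ = 2.85 L, P₂ = 4280 kPa.
ΔU = 0 (ideal gas, T constant).
W = nRT ln(V₂/V₁) = 3.37×8.314×436×ln(0.132) = -24700 J.
Q = ΔU + W = -24700 J.

-24700 J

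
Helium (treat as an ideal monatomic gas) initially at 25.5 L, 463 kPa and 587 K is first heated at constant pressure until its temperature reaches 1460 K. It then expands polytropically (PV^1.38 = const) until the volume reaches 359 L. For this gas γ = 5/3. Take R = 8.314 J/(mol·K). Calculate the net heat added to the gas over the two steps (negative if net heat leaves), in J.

59900 J

n = P₁V₁/(RT₁) = 463×25.5/(8.314×587) = 2.42 mol.
Step 1 — Isobaric: P stays 463 kPa; V/T = const ⇒ T₂ = 1460 K, V₂ = 63.4 L.
W = PΔV = 463×(63.4−25.5) kPa·L = 17600 J.
ΔU = nCvΔT = 2.42×12.5×(1460−587) = 26300 J.
Q = ΔU + W = nCpΔT = 43900 J.
State after step 1: P = 463 kPa, V = 63.4 L, T = 1460 K.
Step 2 — Polytropic n=1.38: T₂ = T₁(V₁/V₂)^(n−1) = 1460×(0.177)^0.38 = 756 K; P₂ = P₁(V₁/V₂)^n = 42.3 kPa.
W = (P₁V₁−P₂V₂)/(n−1) = (463×63.4−42.3×359)/0.38 = 37300 J.
ΔU = nCvΔT = 2.42×12.5×(756−1460) = -21300 J.
Q = ΔU + W = 16000 J.
Net over both steps: W = 54800 J, Q = 59900 J, ΔU = 5090 J.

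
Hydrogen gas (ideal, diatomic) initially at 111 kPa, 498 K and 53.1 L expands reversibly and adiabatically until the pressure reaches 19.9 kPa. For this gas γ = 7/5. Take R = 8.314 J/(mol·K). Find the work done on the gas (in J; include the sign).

-5720 J

n = P₁V₁/(RT₁) = 111×53.1/(8.314×498) = 1.42 mol.
Adiabatic: T₂/T₁ = (P₂/P₁)^((γ−1)/γ) ⇒ T₂ = 498×(0.179)^0.286 = 305 K; V₂ = 181 L.
ΔU = nCvΔT = 1.42×20.8×(305−498) = -5720 J.
Q = 0 for an adiabatic process, so W = −ΔU = 5720 J.
Work done on the gas = −W_by = -5720 J.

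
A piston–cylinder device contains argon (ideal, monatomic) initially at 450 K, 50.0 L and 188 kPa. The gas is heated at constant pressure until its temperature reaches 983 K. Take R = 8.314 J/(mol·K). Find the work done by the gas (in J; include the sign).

11100 J

n = P₁V₁/(RT₁) = 188×50.0/(8.314×450) = 2.51 mol.
Isobaric: P stays 188 kPa; V/T = const ⇒ T₂ = 983 K, V₂ = 109 L.
W = PΔV = 188×(109−50.0) kPa·L = 11100 J.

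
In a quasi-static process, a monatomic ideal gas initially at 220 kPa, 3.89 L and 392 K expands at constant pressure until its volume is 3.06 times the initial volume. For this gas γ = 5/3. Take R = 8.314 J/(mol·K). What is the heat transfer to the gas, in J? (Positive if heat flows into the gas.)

n = P₁V₁/(RT₁) = 220×3.89/(8.314×392) = 0.263 mol.
Isobaric: P stays 220 kPa; V/T = const ⇒ T₂ = 1200 K, V₂ = 11.9 L.
W = PΔV = 220×(11.9−3.89) kPa·L = 1760 J.
ΔU = nCvΔT = 0.263×12.5×(1200−392) = 2640 J.
Q = ΔU + W = nCpΔT = 4410 J.

4410 J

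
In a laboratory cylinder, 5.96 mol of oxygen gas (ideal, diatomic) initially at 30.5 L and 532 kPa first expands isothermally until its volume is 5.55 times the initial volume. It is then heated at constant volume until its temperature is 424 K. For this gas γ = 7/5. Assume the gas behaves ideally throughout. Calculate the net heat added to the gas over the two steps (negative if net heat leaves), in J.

39800 J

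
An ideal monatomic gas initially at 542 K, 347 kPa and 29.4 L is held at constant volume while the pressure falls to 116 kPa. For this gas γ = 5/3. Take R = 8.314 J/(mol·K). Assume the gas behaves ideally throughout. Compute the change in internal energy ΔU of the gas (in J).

-10200 J

n = P₁V₁/(RT₁) = 347×29.4/(8.314×542) = 2.26 mol.
Isochoric: V stays 29.4 L; P/T = const ⇒ T₂ = 181 K, P₂ = 116 kPa.
For an ideal gas ΔU = nCvΔT with Cv = (3/2)R = 12.5 J/(mol·K).
ΔU = 2.26×12.5×(181−542) = -10200 J.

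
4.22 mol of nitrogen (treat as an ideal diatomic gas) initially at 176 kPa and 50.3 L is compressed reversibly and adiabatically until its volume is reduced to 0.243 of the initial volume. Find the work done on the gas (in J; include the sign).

16800 J

T₁ = P₁V₁/(nR) = 176×50.3/(4.22×8.314) = 252 K.
Adiabatic: TV^(γ−1) = const ⇒ T₂ = 252×(4.12)^0.400 = 444 K; PV^γ = const ⇒ P₂ = 1280 kPa.
ΔU = nCvΔT = 4.22×20.8×(444−252) = 16800 J.
Q = 0 for an adiabatic process, so W = −ΔU = -16800 J.
Work done on the gas = −W_by = 16800 J.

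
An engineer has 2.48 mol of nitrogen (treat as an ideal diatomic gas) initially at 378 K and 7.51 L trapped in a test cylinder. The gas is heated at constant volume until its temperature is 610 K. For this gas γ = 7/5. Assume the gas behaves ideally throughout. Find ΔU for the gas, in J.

P₁ = nRT₁/V₁ = 2.48×8.314×378/7.51 = 1040 kPa.
Isochoric: V stays 7.51 L; P/T = const ⇒ T₂ = 610 K, P₂ = 1670 kPa.
For an ideal gas ΔU = nCvΔT with Cv = (5/2)R = 20.8 J/(mol·K).
ΔU = 2.48×20.8×(610−378) = 12000 J.

12000 J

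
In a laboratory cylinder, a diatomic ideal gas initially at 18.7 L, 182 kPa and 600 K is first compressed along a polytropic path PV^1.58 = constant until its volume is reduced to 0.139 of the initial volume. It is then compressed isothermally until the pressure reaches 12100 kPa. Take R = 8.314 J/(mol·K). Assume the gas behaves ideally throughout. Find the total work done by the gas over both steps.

-24100 J

n = P₁V₁/(RT₁) = 182×18.7/(8.314×600) = 0.682 mol.
Step 1 — Polytropic n=1.58: T₂ = T₁(V₁/V₂)^(n−1) = 600×(7.19)^0.58 = 1880 K; P₂ = P₁(V₁/V₂)^n = 4110 kPa.
W = (P₁V₁−P₂V₂)/(n−1) = (182×18.7−4110×2.60)/0.58 = -12600 J.
ΔU = nCvΔT = 0.682×20.8×(1880−600) = 18200 J.
Q = ΔU + W = 5650 J.
State after step 1: P = 4110 kPa, V = 2.60 L, T = 1880 K.
Step 2 — Isothermal: T stays 1880 K; PV = const ⇒ V₂ = 0.883 L, P₂ = 12100 kPa.
ΔU = 0 (ideal gas, T constant).
W = nRT ln(V₂/V₁) = 0.682×8.314×1880×ln(0.340) = -11500 J.
Q = ΔU + W = -11500 J.
Net over both steps: W = -24100 J, Q = -5880 J, ΔU = 18200 J.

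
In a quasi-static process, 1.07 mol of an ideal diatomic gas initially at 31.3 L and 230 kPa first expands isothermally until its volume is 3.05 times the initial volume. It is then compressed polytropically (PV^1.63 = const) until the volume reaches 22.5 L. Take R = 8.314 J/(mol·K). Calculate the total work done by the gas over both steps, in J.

T₁ = P₁V₁/(nR) = 230×31.3/(1.07×8.314) = 809 K.
Step 1 — Isothermal: T stays 809 K; PV = const ⇒ V₂ = 95.5 L, P₂ = 75.4 kPa.
ΔU = 0 (ideal gas, T constant).
W = nRT ln(V₂/V₁) = 1.07×8.314×809×ln(3.05) = 8030 J.
Q = ΔU + W = 8030 J.
State after step 1: P = 75.4 kPa, V = 95.5 L, T = 809 K.
Step 2 — Polytropic n=1.63: T₂ = T₁(V₁/V₂)^(n−1) = 809×(4.24)^0.63 = 2010 K; P₂ = P₁(V₁/V₂)^n = 795 kPa.
W = (P₁V₁−P₂V₂)/(n−1) = (75.4×95.5−795×22.5)/0.63 = -17000 J.
ΔU = nCvΔT = 1.07×20.8×(2010−809) = 26700 J.
Q = ΔU + W = 9760 J.
Net over both steps: W = -8950 J, Q = 17800 J, ΔU = 26700 J.

-8950 J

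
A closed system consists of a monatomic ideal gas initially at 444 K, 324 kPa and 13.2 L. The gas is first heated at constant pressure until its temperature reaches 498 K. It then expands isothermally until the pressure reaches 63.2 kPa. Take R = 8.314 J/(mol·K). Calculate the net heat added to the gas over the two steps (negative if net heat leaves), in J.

n = P₁V₁/(RT₁) = 324×13.2/(8.314×444) = 1.16 mol.
Step 1 — Isobaric: P stays 324 kPa; V/T = const ⇒ T₂ = 498 K, V₂ = 14.8 L.
W = PΔV = 324×(14.8−13.2) kPa·L = 520 J.
ΔU = nCvΔT = 1.16×12.5×(498−444) = 780 J.
Q = ΔU + W = nCpΔT = 1300 J.
State after step 1: P = 324 kPa, V = 14.8 L, T = 498 K.
Step 2 — Isothermal: T stays 498 K; PV = const ⇒ V₂ = 75.9 L, P₂ = 63.2 kPa.
ΔU = 0 (ideal gas, T constant).
W = nRT ln(V₂/V₁) = 1.16×8.314×498×ln(5.13) = 7840 J.
Q = ΔU + W = 7840 J.
Net over both steps: W = 8360 J, Q = 9140 J, ΔU = 780 J.

9140 J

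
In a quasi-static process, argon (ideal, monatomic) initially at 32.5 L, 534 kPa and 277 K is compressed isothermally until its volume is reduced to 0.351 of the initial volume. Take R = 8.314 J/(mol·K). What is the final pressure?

1520 kPa

Isothermal: T stays 277 K; PV = const ⇒ V₂ = 11.4 L, P₂ = 1520 kPa.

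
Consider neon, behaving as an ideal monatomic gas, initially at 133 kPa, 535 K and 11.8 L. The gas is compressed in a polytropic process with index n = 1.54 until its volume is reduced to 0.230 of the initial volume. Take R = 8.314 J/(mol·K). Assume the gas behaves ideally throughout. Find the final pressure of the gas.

1280 kPa

Polytropic n=1.54: T₂ = T₁(V₁/V₂)^(n−1) = 535×(4.35)^0.54 = 1180 K; P₂ = P₁(V₁/V₂)^n = 1280 kPa.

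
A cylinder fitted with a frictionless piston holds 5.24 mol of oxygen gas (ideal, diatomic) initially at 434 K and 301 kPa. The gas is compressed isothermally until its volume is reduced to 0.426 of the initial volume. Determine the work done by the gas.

V₁ = nRT₁/P₁ = 5.24×8.314×434/301 = 62.8 L.
Isothermal: T stays 434 K; PV = const ⇒ V₂ = 26.8 L, P₂ = 707 kPa.
W = nRT ln(V₂/V₁) = 5.24×8.314×434×ln(0.426) = -16100 J.

-16100 J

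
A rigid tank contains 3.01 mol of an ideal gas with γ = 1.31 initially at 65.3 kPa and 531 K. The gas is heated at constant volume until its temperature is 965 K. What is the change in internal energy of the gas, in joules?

35000 J

V₁ = nRT₁/P₁ = 3.01×8.314×531/65.3 = 203 L.
Isochoric: V stays 203 L; P/T = const ⇒ T₂ = 965 K, P₂ = 119 kPa.
For an ideal gas ΔU = nCvΔT with Cv = R/(γ−1) = 26.8 J/(mol·K).
ΔU = 3.01×26.8×(965−531) = 35000 J.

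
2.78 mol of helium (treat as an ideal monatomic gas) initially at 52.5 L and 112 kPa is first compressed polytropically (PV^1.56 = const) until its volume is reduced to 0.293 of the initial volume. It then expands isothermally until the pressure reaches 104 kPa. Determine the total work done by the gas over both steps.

12900 J

T₁ = P₁V₁/(nR) = 112×52.5/(2.78×8.314) = 254 K.
Step 1 — Polytropic n=1.56: T₂ = T₁(V₁/V₂)^(n−1) = 254×(3.41)^0.56 = 506 K; P₂ = P₁(V₁/V₂)^n = 760 kPa.
W = (P₁V₁−P₂V₂)/(n−1) = (112×52.5−760×15.4)/0.56 = -10400 J.
ΔU = nCvΔT = 2.78×12.5×(506−254) = 8720 J.
Q = ΔU + W = -1660 J.
State after step 1: P = 760 kPa, V = 15.4 L, T = 506 K.
Step 2 — Isothermal: T stays 506 K; PV = const ⇒ V₂ = 112 L, P₂ = 104 kPa.
ΔU = 0 (ideal gas, T constant).
W = nRT ln(V₂/V₁) = 2.78×8.314×506×ln(7.31) = 23300 J.
Q = ΔU + W = 23300 J.
Net over both steps: W = 12900 J, Q = 21600 J, ΔU = 8720 J.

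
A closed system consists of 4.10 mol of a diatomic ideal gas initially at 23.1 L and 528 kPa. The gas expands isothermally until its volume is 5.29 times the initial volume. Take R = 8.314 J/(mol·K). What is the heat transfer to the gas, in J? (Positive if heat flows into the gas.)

20300 J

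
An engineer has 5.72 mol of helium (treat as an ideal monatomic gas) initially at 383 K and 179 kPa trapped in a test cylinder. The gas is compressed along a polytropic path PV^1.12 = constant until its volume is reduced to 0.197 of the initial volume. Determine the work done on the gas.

32700 J

V₁ = nRT₁/P₁ = 5.72×8.314×383/179 = 102 L.
Polytropic n=1.12: T₂ = T₁(V₁/V₂)^(n−1) = 383×(5.08)^0.12 = 465 K; P₂ = P₁(V₁/V₂)^n = 1100 kPa.
W = (P₁V₁−P₂V₂)/(n−1) = (179×102−1100×20.0)/0.12 = -32700 J.
Work done on the gas = −W_by = 32700 J.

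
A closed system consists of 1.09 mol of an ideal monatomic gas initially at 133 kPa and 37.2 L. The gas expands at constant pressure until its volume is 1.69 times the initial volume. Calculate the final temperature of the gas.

923 K

T₁ = P₁V₁/(nR) = 133×37.2/(1.09×8.314) = 546 K.
Isobaric: P stays 133 kPa; V/T = const ⇒ T₂ = 923 K, V₂ = 62.9 L.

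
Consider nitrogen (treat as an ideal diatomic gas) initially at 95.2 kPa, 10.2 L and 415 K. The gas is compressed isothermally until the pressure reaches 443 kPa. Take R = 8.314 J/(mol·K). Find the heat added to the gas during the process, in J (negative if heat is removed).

n = P₁V₁/(RT₁) = 95.2×10.2/(8.314×415) = 0.281 mol.
Isothermal: T stays 415 K; PV = const ⇒ V₂ = 2.19 L, P₂ = 443 kPa.
ΔU = 0 (ideal gas, T constant).
W = nRT ln(V₂/V₁) = 0.281×8.314×415×ln(0.215) = -1490 J.
Q = ΔU + W = -1490 J.

-1490 J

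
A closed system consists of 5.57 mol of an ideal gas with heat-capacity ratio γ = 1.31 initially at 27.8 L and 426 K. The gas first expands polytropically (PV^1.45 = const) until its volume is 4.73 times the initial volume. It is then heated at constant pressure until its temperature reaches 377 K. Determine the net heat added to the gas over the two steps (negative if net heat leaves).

22400 J

P₁ = nRT₁/V₁ = 5.57×8.314×426/27.8 = 710 kPa.
Step 1 — Polytropic n=1.45: T₂ = T₁(V₁/V₂)^(n−1) = 426×(0.211)^0.45 = 212 K; P₂ = P₁(V₁/V₂)^n = 74.6 kPa.
W = (P₁V₁−P₂V₂)/(n−1) = (710×27.8−74.6×131)/0.45 = 22100 J.
ΔU = nCvΔT = 5.57×26.8×(212−426) = -32000 J.
Q = ΔU + W = -9960 J.
State after step 1: P = 74.6 kPa, V = 131 L, T = 212 K.
Step 2 — Isobaric: P stays 74.6 kPa; V/T = const ⇒ T₂ = 377 K, V₂ = 234 L.
W = PΔV = 74.6×(234−131) kPa·L = 7650 J.
ΔU = nCvΔT = 5.57×26.8×(377−212) = 24700 J.
Q = ΔU + W = nCpΔT = 32300 J.
Net over both steps: W = 29700 J, Q = 22400 J, ΔU = -7320 J.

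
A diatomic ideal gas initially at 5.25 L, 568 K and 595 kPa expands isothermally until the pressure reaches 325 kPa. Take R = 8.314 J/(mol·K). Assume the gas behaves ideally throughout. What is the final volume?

Isothermal: T stays 568 K; PV = const ⇒ V₂ = 9.61 L, P₂ = 325 kPa.

9.61 L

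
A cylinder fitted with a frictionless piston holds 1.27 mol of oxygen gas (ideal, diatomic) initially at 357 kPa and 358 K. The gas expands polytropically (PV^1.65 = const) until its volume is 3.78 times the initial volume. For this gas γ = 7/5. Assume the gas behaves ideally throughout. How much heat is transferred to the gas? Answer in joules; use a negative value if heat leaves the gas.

-2100 J

V₁ = nRT₁/P₁ = 1.27×8.314×358/357 = 10.6 L.
Polytropic n=1.65: T₂ = T₁(V₁/V₂)^(n−1) = 358×(0.265)^0.65 = 151 K; P₂ = P₁(V₁/V₂)^n = 39.8 kPa.
W = (P₁V₁−P₂V₂)/(n−1) = (357×10.6−39.8×40.0)/0.65 = 3370 J.
ΔU = nCvΔT = 1.27×20.8×(151−358) = -5470 J.
Q = ΔU + W = -2100 J.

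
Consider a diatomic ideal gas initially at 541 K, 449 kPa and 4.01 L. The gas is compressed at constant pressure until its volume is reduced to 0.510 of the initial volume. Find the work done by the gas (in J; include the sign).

-882 J

n = P₁V₁/(RT₁) = 449×4.01/(8.314×541) = 0.400 mol.
Isobaric: P stays 449 kPa; V/T = const ⇒ T₂ = 276 K, V₂ = 2.05 L.
W = PΔV = 449×(2.05−4.01) kPa·L = -882 J.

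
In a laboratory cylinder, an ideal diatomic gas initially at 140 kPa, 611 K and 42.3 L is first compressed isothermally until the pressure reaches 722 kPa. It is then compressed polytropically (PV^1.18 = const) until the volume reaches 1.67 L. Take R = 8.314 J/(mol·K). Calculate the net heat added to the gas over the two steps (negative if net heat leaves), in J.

n = P₁V₁/(RT₁) = 140×42.3/(8.314×611) = 1.17 mol.
Step 1 — Isothermal: T stays 611 K; PV = const ⇒ V₂ = 8.20 L, P₂ = 722 kPa.
ΔU = 0 (ideal gas, T constant).
W = nRT ln(V₂/V₁) = 1.17×8.314×611×ln(0.194) = -9710 J.
Q = ΔU + W = -9710 J.
State after step 1: P = 722 kPa, V = 8.20 L, T = 611 K.
Step 2 — Polytropic n=1.18: T₂ = T₁(V₁/V₂)^(n−1) = 611×(4.91)^0.18 = 814 K; P₂ = P₁(V₁/V₂)^n = 4720 kPa.
W = (P₁V₁−P₂V₂)/(n−1) = (722×8.20−4720×1.67)/0.18 = -10900 J.
ΔU = nCvΔT = 1.17×20.8×(814−611) = 4910 J.
Q = ΔU + W = -6000 J.
Net over both steps: W = -20600 J, Q = -15700 J, ΔU = 4910 J.

-15700 J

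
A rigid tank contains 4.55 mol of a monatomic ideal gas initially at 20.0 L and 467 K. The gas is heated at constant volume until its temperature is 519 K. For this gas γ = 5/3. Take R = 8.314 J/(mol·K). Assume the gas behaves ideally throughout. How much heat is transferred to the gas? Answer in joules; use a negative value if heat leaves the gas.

2950 J

P₁ = nRT₁/V₁ = 4.55×8.314×467/20.0 = 883 kPa.
Isochoric: V stays 20.0 L; P/T = const ⇒ T₂ = 519 K, P₂ = 982 kPa.
W = 0 (no volume change).
ΔU = nCvΔT = 4.55×12.5×(519−467) = 2950 J.
Q = ΔU = 2950 J.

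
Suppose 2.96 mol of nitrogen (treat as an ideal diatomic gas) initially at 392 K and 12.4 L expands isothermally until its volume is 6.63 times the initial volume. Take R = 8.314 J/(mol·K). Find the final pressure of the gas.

117 kPa

P₁ = nRT₁/V₁ = 2.96×8.314×392/12.4 = 778 kPa.
Isothermal: T stays 392 K; PV = const ⇒ V₂ = 82.2 L, P₂ = 117 kPa.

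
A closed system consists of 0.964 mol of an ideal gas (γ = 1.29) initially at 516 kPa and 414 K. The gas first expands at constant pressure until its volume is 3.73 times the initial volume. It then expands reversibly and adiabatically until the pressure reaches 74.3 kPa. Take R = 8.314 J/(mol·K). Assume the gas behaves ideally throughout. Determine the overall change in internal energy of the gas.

V₁ = nRT₁/P₁ = 0.964×8.314×414/516 = 6.43 L.
Step 1 — Isobaric: P stays 516 kPa; V/T = const ⇒ T₂ = 1540 K, V₂ = 24.0 L.
W = PΔV = 516×(24.0−6.43) kPa·L = 9060 J.
ΔU = nCvΔT = 0.964×28.7×(1540−414) = 31200 J.
Q = ΔU + W = nCpΔT = 40300 J.
State after step 1: P = 516 kPa, V = 24.0 L, T = 1540 K.
Step 2 — Adiabatic: T₂/T₁ = (P₂/P₁)^((γ−1)/γ) ⇒ T₂ = 1540×(0.144)^0.225 = 999 K; V₂ = 108 L.
ΔU = nCvΔT = 0.964×28.7×(999−1540) = -15100 J.
Q = 0 for an adiabatic process, so W = −ΔU = 15100 J.
Net over both steps: W = 24100 J, Q = 40300 J, ΔU = 16200 J.

16200 J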